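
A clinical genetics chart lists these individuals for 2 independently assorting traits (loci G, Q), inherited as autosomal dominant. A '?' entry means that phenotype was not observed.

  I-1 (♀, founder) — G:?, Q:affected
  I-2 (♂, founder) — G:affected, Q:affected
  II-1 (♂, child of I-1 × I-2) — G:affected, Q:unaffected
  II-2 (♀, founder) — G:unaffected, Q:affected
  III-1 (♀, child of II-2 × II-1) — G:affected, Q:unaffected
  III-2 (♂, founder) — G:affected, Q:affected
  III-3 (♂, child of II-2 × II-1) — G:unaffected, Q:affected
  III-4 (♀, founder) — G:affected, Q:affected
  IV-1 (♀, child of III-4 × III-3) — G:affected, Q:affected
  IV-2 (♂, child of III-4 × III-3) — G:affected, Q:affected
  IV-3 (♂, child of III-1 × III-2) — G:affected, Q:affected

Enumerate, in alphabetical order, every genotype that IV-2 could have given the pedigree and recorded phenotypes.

IV-2 ∈ {Gg QQ, Gg Qq}

G/I-1 ? ·: gg|Gg|GG
G/I-2 aff ·: Gg|GG
G/II-1 aff I-1×I-2: Gg
G/II-2 un ·: gg
G/III-1 aff II-2×II-1: Gg
G/III-2 aff ·: Gg|GG
G/III-3 un II-2×II-1: gg
G/III-4 aff ·: Gg|GG
G/IV-1 aff III-4×III-3: Gg
G/IV-2 aff III-4×III-3: Gg
G/IV-3 aff III-1×III-2: Gg|GG
⇒ G over [I-1,I-2,II-1,II-2,III-1,III-2,III-3,III-4,IV-1,IV-2,IV-3]: 40 consistent
Q/I-1 aff ·: Qq
Q/I-2 aff ·: Qq
Q/II-1 un I-1×I-2: qq
Q/II-2 aff ·: Qq
Q/III-1 un II-2×II-1: qq
Q/III-2 aff ·: Qq|QQ
Q/III-3 aff II-2×II-1: Qq
Q/III-4 aff ·: Qq|QQ
Q/IV-1 aff III-4×III-3: Qq|QQ
Q/IV-2 aff III-4×III-3: Qq|QQ
Q/IV-3 aff III-1×III-2: Qq
⇒ Q over [I-1,I-2,II-1,II-2,III-1,III-2,III-3,III-4,IV-1,IV-2,IV-3]: 16 consistent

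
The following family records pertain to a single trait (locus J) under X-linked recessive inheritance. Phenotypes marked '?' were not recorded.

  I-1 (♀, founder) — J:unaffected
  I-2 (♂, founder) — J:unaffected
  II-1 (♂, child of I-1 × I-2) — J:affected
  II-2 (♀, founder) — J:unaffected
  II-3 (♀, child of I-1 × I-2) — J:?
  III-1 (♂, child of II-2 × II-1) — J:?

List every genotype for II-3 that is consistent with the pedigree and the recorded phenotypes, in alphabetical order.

II-3 ∈ {X^JX^J, X^JX^j}

J/I-1 un ·: X^JX^j
J/I-2 un ·: X^JY
J/II-1 aff I-1×I-2: X^jY
J/II-2 un ·: X^JX^J|X^JX^j
J/II-3 ? I-1×I-2: X^JX^J|X^JX^j
J/III-1 ? II-2×II-1: X^JY|X^jY
⇒ J over [I-1,I-2,II-1,II-2,II-3,III-1]: 6 consistent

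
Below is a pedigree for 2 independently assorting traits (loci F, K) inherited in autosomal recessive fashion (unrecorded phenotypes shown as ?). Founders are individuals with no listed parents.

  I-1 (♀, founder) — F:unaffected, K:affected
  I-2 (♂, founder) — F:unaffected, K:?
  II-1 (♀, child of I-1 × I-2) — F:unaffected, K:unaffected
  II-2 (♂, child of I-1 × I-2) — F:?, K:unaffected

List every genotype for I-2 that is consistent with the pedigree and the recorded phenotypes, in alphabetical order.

F/I-1 un ·: FF|Ff
F/I-2 un ·: FF|Ff
F/II-1 un I-1×I-2: FF|Ff
F/II-2 ? I-1×I-2: FF|Ff|ff
⇒ F over [I-1,I-2,II-1,II-2]: 15 consistent
K/I-1 aff ·: kk
K/I-2 ? ·: KK|Kk
K/II-1 un I-1×I-2: Kk
K/II-2 un I-1×I-2: Kk
⇒ K over [I-1,I-2,II-1,II-2]: 2 consistent

I-2 ∈ {FF KK, FF Kk, Ff KK, Ff Kk}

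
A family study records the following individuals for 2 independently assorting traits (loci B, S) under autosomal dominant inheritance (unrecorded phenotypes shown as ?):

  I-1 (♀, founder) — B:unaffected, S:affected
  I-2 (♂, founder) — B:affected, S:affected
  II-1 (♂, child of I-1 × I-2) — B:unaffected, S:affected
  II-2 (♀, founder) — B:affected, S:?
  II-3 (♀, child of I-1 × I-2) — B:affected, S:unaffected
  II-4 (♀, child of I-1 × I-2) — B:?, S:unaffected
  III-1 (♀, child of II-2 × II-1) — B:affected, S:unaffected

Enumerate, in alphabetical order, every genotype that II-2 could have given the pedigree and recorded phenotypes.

II-2 ∈ {BB Ss, BB ss, Bb Ss, Bb ss}

B/I-1 un ·: bb
B/I-2 aff ·: Bb
B/II-1 un I-1×I-2: bb
B/II-2 aff ·: Bb|BB
B/II-3 aff I-1×I-2: Bb
B/II-4 ? I-1×I-2: bb|Bb
B/III-1 aff II-2×II-1: Bb
⇒ B over [I-1,I-2,II-1,II-2,II-3,II-4,III-1]: 4 consistent
S/I-1 aff ·: Ss
S/I-2 aff ·: Ss
S/II-1 aff I-1×I-2: Ss
S/II-2 ? ·: ss|Ss
S/II-3 un I-1×I-2: ss
S/II-4 un I-1×I-2: ss
S/III-1 un II-2×II-1: ss
⇒ S over [I-1,I-2,II-1,II-2,II-3,II-4,III-1]: 2 consistent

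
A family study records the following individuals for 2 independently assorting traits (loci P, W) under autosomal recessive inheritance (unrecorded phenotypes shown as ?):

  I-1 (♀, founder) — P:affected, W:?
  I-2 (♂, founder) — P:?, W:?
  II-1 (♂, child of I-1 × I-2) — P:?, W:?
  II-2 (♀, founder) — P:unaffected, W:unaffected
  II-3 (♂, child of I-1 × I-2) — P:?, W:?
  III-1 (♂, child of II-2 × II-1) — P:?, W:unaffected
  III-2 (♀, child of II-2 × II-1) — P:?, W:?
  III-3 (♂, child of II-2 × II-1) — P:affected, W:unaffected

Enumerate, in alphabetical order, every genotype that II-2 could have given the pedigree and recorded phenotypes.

P/I-1 aff ·: pp
P/I-2 ? ·: PP|Pp|pp
P/II-1 ? I-1×I-2: Pp|pp
P/II-2 un ·: Pp
P/II-3 ? I-1×I-2: Pp|pp
P/III-1 ? II-2×II-1: PP|Pp|pp
P/III-2 ? II-2×II-1: PP|Pp|pp
P/III-3 aff II-2×II-1: pp
⇒ P over [I-1,I-2,II-1,II-2,II-3,III-1,III-2,III-3]: 39 consistent
W/I-1 ? ·: WW|Ww|ww
W/I-2 ? ·: WW|Ww|ww
W/II-1 ? I-1×I-2: WW|Ww|ww
W/II-2 un ·: WW|Ww
W/II-3 ? I-1×I-2: WW|Ww|ww
W/III-1 un II-2×II-1: WW|Ww
W/III-2 ? II-2×II-1: WW|Ww|ww
W/III-3 un II-2×II-1: WW|Ww
⇒ W over [I-1,I-2,II-1,II-2,II-3,III-1,III-2,III-3]: 356 consistent

II-2 ∈ {Pp WW, Pp Ww}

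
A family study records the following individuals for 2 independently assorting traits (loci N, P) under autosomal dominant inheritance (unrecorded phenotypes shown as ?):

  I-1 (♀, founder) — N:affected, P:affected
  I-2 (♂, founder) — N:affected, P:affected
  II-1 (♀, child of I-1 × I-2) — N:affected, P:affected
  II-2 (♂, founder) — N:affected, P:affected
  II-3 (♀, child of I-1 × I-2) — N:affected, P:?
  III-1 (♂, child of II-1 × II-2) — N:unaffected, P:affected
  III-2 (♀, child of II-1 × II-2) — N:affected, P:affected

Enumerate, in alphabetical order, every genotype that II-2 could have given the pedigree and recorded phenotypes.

II-2 ∈ {Nn PP, Nn Pp}

N/I-1 aff ·: Nn|NN
N/I-2 aff ·: Nn|NN
N/II-1 aff I-1×I-2: Nn
N/II-2 aff ·: Nn
N/II-3 aff I-1×I-2: Nn|NN
N/III-1 un II-1×II-2: nn
N/III-2 aff II-1×II-2: Nn|NN
⇒ N over [I-1,I-2,II-1,II-2,II-3,III-1,III-2]: 12 consistent
P/I-1 aff ·: Pp|PP
P/I-2 aff ·: Pp|PP
P/II-1 aff I-1×I-2: Pp|PP
P/II-2 aff ·: Pp|PP
P/II-3 ? I-1×I-2: pp|Pp|PP
P/III-1 aff II-1×II-2: Pp|PP
P/III-2 aff II-1×II-2: Pp|PP
⇒ P over [I-1,I-2,II-1,II-2,II-3,III-1,III-2]: 96 consistent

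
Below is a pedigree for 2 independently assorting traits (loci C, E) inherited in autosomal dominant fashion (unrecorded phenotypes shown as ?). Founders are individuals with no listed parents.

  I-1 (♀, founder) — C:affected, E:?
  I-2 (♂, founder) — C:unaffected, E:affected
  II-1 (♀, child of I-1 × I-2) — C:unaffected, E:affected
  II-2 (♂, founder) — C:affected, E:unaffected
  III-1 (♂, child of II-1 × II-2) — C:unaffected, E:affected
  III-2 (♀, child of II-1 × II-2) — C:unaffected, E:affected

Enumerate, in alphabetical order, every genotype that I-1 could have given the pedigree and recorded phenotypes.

C/I-1 aff ·: Cc
C/I-2 un ·: cc
C/II-1 un I-1×I-2: cc
C/II-2 aff ·: Cc
C/III-1 un II-1×II-2: cc
C/III-2 un II-1×II-2: cc
⇒ C over [I-1,I-2,II-1,II-2,III-1,III-2]: 1 consistent
E/I-1 ? ·: ee|Ee|EE
E/I-2 aff ·: Ee|EE
E/II-1 aff I-1×I-2: Ee|EE
E/II-2 un ·: ee
E/III-1 aff II-1×II-2: Ee
E/III-2 aff II-1×II-2: Ee
⇒ E over [I-1,I-2,II-1,II-2,III-1,III-2]: 9 consistent

I-1 ∈ {Cc EE, Cc Ee, Cc ee}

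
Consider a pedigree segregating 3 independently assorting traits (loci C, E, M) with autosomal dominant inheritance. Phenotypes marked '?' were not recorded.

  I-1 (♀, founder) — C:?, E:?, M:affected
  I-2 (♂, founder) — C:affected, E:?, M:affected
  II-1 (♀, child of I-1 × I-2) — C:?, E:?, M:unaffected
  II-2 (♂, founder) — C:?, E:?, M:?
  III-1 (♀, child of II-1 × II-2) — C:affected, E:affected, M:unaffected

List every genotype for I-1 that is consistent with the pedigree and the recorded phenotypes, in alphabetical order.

C/I-1 ? ·: cc|Cc|CC
C/I-2 aff ·: Cc|CC
C/II-1 ? I-1×I-2: cc|Cc|CC
C/II-2 ? ·: cc|Cc|CC
C/III-1 aff II-1×II-2: Cc|CC
⇒ C over [I-1,I-2,II-1,II-2,III-1]: 45 consistent
E/I-1 ? ·: ee|Ee|EE
E/I-2 ? ·: ee|Ee|EE
E/II-1 ? I-1×I-2: ee|Ee|EE
E/II-2 ? ·: ee|Ee|EE
E/III-1 aff II-1×II-2: Ee|EE
⇒ E over [I-1,I-2,II-1,II-2,III-1]: 59 consistent
M/I-1 aff ·: Mm
M/I-2 aff ·: Mm
M/II-1 un I-1×I-2: mm
M/II-2 ? ·: mm|Mm
M/III-1 un II-1×II-2: mm
⇒ M over [I-1,I-2,II-1,II-2,III-1]: 2 consistent

I-1 ∈ {CC EE Mm, CC Ee Mm, CC ee Mm, Cc EE Mm, Cc Ee Mm, Cc ee Mm, cc EE Mm, cc Ee Mm, cc ee Mm}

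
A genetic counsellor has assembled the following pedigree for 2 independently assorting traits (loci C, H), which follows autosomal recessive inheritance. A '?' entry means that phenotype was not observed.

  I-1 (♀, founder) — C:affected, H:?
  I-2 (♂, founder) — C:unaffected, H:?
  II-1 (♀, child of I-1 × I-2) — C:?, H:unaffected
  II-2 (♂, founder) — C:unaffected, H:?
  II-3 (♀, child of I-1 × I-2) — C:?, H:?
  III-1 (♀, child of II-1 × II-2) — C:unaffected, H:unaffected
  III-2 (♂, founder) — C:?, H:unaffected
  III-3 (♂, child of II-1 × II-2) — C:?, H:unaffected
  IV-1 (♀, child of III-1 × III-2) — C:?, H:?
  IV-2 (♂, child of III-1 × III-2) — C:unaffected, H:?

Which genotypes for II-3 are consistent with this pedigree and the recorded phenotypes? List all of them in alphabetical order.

II-3 ∈ {Cc HH, Cc Hh, Cc hh, cc HH, cc Hh, cc hh}

C/I-1 aff ·: cc
C/I-2 un ·: CC|Cc
C/II-1 ? I-1×I-2: Cc|cc
C/II-2 un ·: CC|Cc
C/II-3 ? I-1×I-2: Cc|cc
C/III-1 un II-1×II-2: CC|Cc
C/III-2 ? ·: CC|Cc|cc
C/III-3 ? II-1×II-2: CC|Cc|cc
C/IV-1 ? III-1×III-2: CC|Cc|cc
C/IV-2 un III-1×III-2: CC|Cc
⇒ C over [I-1,I-2,II-1,II-2,II-3,III-1,III-2,III-3,IV-1,IV-2]: 342 consistent
H/I-1 ? ·: HH|Hh|hh
H/I-2 ? ·: HH|Hh|hh
H/II-1 un I-1×I-2: HH|Hh
H/II-2 ? ·: HH|Hh|hh
H/II-3 ? I-1×I-2: HH|Hh|hh
H/III-1 un II-1×II-2: HH|Hh
H/III-2 un ·: HH|Hh
H/III-3 un II-1×II-2: HH|Hh
H/IV-1 ? III-1×III-2: HH|Hh|hh
H/IV-2 ? III-1×III-2: HH|Hh|hh
⇒ H over [I-1,I-2,II-1,II-2,II-3,III-1,III-2,III-3,IV-1,IV-2]: 1537 consistent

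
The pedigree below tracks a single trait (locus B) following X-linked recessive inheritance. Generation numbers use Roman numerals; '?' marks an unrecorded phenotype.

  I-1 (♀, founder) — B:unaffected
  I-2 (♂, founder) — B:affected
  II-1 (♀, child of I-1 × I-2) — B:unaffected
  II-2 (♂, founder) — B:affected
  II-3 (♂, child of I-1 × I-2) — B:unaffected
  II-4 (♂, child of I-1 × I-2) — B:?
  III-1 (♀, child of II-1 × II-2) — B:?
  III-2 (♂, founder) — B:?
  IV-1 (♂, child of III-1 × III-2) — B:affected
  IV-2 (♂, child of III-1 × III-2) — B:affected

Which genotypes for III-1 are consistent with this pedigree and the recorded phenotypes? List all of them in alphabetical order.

III-1 ∈ {X^BX^b, X^bX^b}

B/I-1 un ·: X^BX^B|X^BX^b
B/I-2 aff ·: X^bY
B/II-1 un I-1×I-2: X^BX^b
B/II-2 aff ·: X^bY
B/II-3 un I-1×I-2: X^BY
B/II-4 ? I-1×I-2: X^BY|X^bY
B/III-1 ? II-1×II-2: X^BX^b|X^bX^b
B/III-2 ? ·: X^BY|X^bY
B/IV-1 aff III-1×III-2: X^bY
B/IV-2 aff III-1×III-2: X^bY
⇒ B over [I-1,I-2,II-1,II-2,II-3,II-4,III-1,III-2,IV-1,IV-2]: 12 consistent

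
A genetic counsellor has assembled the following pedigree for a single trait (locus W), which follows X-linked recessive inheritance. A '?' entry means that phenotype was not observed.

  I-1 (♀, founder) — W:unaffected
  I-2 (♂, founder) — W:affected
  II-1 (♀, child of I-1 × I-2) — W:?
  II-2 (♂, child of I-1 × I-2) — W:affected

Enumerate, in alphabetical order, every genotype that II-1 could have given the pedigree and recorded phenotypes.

II-1 ∈ {X^WX^w, X^wX^w}

W/I-1 un ·: X^WX^w
W/I-2 aff ·: X^wY
W/II-1 ? I-1×I-2: X^WX^w|X^wX^w
W/II-2 aff I-1×I-2: X^wY
⇒ W over [I-1,I-2,II-1,II-2]: 2 consistent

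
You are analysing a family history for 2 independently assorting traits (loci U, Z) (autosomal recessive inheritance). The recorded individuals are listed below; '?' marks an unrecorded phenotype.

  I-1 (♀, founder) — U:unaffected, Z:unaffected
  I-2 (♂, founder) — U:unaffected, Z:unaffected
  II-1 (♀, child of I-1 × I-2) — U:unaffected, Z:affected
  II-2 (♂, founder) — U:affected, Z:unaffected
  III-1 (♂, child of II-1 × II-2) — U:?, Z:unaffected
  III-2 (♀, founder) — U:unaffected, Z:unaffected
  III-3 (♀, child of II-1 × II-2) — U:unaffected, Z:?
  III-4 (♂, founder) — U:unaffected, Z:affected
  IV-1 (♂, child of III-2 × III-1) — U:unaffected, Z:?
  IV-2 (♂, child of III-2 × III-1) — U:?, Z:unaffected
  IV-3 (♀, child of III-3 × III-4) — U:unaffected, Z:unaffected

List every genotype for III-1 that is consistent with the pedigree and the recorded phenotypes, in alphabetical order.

U/I-1 un ·: UU|Uu
U/I-2 un ·: UU|Uu
U/II-1 un I-1×I-2: UU|Uu
U/II-2 aff ·: uu
U/III-1 ? II-1×II-2: Uu|uu
U/III-2 un ·: UU|Uu
U/III-3 un II-1×II-2: Uu
U/III-4 un ·: UU|Uu
U/IV-1 un III-2×III-1: UU|Uu
U/IV-2 ? III-2×III-1: UU|Uu|uu
U/IV-3 un III-3×III-4: UU|Uu
⇒ U over [I-1,I-2,II-1,II-2,III-1,III-2,III-3,III-4,IV-1,IV-2,IV-3]: 316 consistent
Z/I-1 un ·: Zz
Z/I-2 un ·: Zz
Z/II-1 aff I-1×I-2: zz
Z/II-2 un ·: ZZ|Zz
Z/III-1 un II-1×II-2: Zz
Z/III-2 un ·: ZZ|Zz
Z/III-3 ? II-1×II-2: Zz
Z/III-4 aff ·: zz
Z/IV-1 ? III-2×III-1: ZZ|Zz|zz
Z/IV-2 un III-2×III-1: ZZ|Zz
Z/IV-3 un III-3×III-4: Zz
⇒ Z over [I-1,I-2,II-1,II-2,III-1,III-2,III-3,III-4,IV-1,IV-2,IV-3]: 20 consistent

III-1 ∈ {Uu Zz, uu Zz}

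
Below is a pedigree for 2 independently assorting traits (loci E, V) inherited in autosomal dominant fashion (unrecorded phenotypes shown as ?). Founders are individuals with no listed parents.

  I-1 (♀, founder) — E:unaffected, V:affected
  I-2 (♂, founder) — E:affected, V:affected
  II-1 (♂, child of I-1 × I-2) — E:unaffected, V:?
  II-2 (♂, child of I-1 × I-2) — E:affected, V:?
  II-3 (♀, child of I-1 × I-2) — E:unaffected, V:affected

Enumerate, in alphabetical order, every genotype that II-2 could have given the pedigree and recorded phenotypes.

II-2 ∈ {Ee VV, Ee Vv, Ee vv}

E/I-1 un ·: ee
E/I-2 aff ·: Ee
E/II-1 un I-1×I-2: ee
E/II-2 aff I-1×I-2: Ee
E/II-3 un I-1×I-2: ee
⇒ E over [I-1,I-2,II-1,II-2,II-3]: 1 consistent
V/I-1 aff ·: Vv|VV
V/I-2 aff ·: Vv|VV
V/II-1 ? I-1×I-2: vv|Vv|VV
V/II-2 ? I-1×I-2: vv|Vv|VV
V/II-3 aff I-1×I-2: Vv|VV
⇒ V over [I-1,I-2,II-1,II-2,II-3]: 35 consistent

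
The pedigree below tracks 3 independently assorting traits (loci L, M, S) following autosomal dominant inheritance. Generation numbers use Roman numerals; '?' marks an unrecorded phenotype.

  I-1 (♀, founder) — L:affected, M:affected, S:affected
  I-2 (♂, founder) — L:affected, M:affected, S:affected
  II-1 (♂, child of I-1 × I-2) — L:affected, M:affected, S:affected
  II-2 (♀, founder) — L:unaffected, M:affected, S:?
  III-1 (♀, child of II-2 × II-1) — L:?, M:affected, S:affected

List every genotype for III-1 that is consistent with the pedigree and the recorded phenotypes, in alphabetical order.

III-1 ∈ {Ll MM SS, Ll MM Ss, Ll Mm SS, Ll Mm Ss, ll MM SS, ll MM Ss, ll Mm SS, ll Mm Ss}

L/I-1 aff ·: Ll|LL
L/I-2 aff ·: Ll|LL
L/II-1 aff I-1×I-2: Ll|LL
L/II-2 un ·: ll
L/III-1 ? II-2×II-1: ll|Ll
⇒ L over [I-1,I-2,II-1,II-2,III-1]: 10 consistent
M/I-1 aff ·: Mm|MM
M/I-2 aff ·: Mm|MM
M/II-1 aff I-1×I-2: Mm|MM
M/II-2 aff ·: Mm|MM
M/III-1 aff II-2×II-1: Mm|MM
⇒ M over [I-1,I-2,II-1,II-2,III-1]: 24 consistent
S/I-1 aff ·: Ss|SS
S/I-2 aff ·: Ss|SS
S/II-1 aff I-1×I-2: Ss|SS
S/II-2 ? ·: ss|Ss|SS
S/III-1 aff II-2×II-1: Ss|SS
⇒ S over [I-1,I-2,II-1,II-2,III-1]: 31 consistent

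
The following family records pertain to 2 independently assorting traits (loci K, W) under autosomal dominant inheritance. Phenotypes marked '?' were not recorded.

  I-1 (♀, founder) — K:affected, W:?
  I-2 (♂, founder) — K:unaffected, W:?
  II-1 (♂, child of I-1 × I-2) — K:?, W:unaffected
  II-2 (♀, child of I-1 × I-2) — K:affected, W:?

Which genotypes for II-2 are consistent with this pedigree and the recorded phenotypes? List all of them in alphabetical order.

K/I-1 aff ·: Kk|KK
K/I-2 un ·: kk
K/II-1 ? I-1×I-2: kk|Kk
K/II-2 aff I-1×I-2: Kk
⇒ K over [I-1,I-2,II-1,II-2]: 3 consistent
W/I-1 ? ·: ww|Ww
W/I-2 ? ·: ww|Ww
W/II-1 un I-1×I-2: ww
W/II-2 ? I-1×I-2: ww|Ww|WW
⇒ W over [I-1,I-2,II-1,II-2]: 8 consistent

II-2 ∈ {Kk WW, Kk Ww, Kk ww}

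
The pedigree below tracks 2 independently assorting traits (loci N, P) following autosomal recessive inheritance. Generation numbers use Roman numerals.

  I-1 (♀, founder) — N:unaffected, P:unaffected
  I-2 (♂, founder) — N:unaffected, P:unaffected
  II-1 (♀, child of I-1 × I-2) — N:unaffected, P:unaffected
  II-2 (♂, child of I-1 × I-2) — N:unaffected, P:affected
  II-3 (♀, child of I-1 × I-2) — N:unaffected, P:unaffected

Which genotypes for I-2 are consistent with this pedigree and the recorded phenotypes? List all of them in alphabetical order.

N/I-1 un ·: NN|Nn
N/I-2 un ·: NN|Nn
N/II-1 un I-1×I-2: NN|Nn
N/II-2 un I-1×I-2: NN|Nn
N/II-3 un I-1×I-2: NN|Nn
⇒ N over [I-1,I-2,II-1,II-2,II-3]: 25 consistent
P/I-1 un ·: Pp
P/I-2 un ·: Pp
P/II-1 un I-1×I-2: PP|Pp
P/II-2 aff I-1×I-2: pp
P/II-3 un I-1×I-2: PP|Pp
⇒ P over [I-1,I-2,II-1,II-2,II-3]: 4 consistent

I-2 ∈ {NN Pp, Nn Pp}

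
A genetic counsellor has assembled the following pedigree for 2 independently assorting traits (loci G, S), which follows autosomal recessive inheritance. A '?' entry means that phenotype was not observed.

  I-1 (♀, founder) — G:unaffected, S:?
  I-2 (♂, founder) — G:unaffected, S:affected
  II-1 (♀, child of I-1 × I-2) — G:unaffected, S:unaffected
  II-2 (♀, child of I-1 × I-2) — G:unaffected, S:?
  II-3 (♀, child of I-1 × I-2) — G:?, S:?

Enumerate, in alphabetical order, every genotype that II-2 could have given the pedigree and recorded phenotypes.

II-2 ∈ {GG Ss, GG ss, Gg Ss, Gg ss}

G/I-1 un ·: GG|Gg
G/I-2 un ·: GG|Gg
G/II-1 un I-1×I-2: GG|Gg
G/II-2 un I-1×I-2: GG|Gg
G/II-3 ? I-1×I-2: GG|Gg|gg
⇒ G over [I-1,I-2,II-1,II-2,II-3]: 29 consistent
S/I-1 ? ·: SS|Ss
S/I-2 aff ·: ss
S/II-1 un I-1×I-2: Ss
S/II-2 ? I-1×I-2: Ss|ss
S/II-3 ? I-1×I-2: Ss|ss
⇒ S over [I-1,I-2,II-1,II-2,II-3]: 5 consistent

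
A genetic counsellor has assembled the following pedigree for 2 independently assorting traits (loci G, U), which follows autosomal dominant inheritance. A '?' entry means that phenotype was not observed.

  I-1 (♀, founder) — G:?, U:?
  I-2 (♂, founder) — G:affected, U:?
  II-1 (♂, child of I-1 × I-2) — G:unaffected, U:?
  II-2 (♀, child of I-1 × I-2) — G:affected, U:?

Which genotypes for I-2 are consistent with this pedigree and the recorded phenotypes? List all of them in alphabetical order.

G/I-1 ? ·: gg|Gg
G/I-2 aff ·: Gg
G/II-1 un I-1×I-2: gg
G/II-2 aff I-1×I-2: Gg|GG
⇒ G over [I-1,I-2,II-1,II-2]: 3 consistent
U/I-1 ? ·: uu|Uu|UU
U/I-2 ? ·: uu|Uu|UU
U/II-1 ? I-1×I-2: uu|Uu|UU
U/II-2 ? I-1×I-2: uu|Uu|UU
⇒ U over [I-1,I-2,II-1,II-2]: 29 consistent

I-2 ∈ {Gg UU, Gg Uu, Gg uu}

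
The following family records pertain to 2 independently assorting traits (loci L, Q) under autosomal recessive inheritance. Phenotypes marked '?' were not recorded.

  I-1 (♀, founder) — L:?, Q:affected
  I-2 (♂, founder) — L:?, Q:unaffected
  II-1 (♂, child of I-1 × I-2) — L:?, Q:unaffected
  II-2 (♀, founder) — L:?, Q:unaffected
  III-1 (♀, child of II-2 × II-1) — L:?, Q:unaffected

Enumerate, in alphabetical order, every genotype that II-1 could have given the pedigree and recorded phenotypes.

L/I-1 ? ·: LL|Ll|ll
L/I-2 ? ·: LL|Ll|ll
L/II-1 ? I-1×I-2: LL|Ll|ll
L/II-2 ? ·: LL|Ll|ll
L/III-1 ? II-2×II-1: LL|Ll|ll
⇒ L over [I-1,I-2,II-1,II-2,III-1]: 81 consistent
Q/I-1 aff ·: qq
Q/I-2 un ·: QQ|Qq
Q/II-1 un I-1×I-2: Qq
Q/II-2 un ·: QQ|Qq
Q/III-1 un II-2×II-1: QQ|Qq
⇒ Q over [I-1,I-2,II-1,II-2,III-1]: 8 consistent

II-1 ∈ {LL Qq, Ll Qq, ll Qq}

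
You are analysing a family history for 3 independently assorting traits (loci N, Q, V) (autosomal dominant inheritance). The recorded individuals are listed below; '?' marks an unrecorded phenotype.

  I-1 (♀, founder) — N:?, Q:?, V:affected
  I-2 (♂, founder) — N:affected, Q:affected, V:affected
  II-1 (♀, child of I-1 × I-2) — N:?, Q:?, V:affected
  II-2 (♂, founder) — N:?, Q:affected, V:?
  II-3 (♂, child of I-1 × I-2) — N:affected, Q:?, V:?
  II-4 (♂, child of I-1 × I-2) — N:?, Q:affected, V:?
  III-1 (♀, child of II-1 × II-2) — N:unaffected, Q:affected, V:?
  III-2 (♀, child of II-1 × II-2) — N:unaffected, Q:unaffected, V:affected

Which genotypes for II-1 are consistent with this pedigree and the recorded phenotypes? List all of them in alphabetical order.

N/I-1 ? ·: nn|Nn|NN
N/I-2 aff ·: Nn|NN
N/II-1 ? I-1×I-2: nn|Nn
N/II-2 ? ·: nn|Nn
N/II-3 aff I-1×I-2: Nn|NN
N/II-4 ? I-1×I-2: nn|Nn|NN
N/III-1 un II-1×II-2: nn
N/III-2 un II-1×II-2: nn
⇒ N over [I-1,I-2,II-1,II-2,II-3,II-4,III-1,III-2]: 50 consistent
Q/I-1 ? ·: qq|Qq|QQ
Q/I-2 aff ·: Qq|QQ
Q/II-1 ? I-1×I-2: qq|Qq
Q/II-2 aff ·: Qq
Q/II-3 ? I-1×I-2: qq|Qq|QQ
Q/II-4 aff I-1×I-2: Qq|QQ
Q/III-1 aff II-1×II-2: Qq|QQ
Q/III-2 un II-1×II-2: qq
⇒ Q over [I-1,I-2,II-1,II-2,II-3,II-4,III-1,III-2]: 42 consistent
V/I-1 aff ·: Vv|VV
V/I-2 aff ·: Vv|VV
V/II-1 aff I-1×I-2: Vv|VV
V/II-2 ? ·: vv|Vv|VV
V/II-3 ? I-1×I-2: vv|Vv|VV
V/II-4 ? I-1×I-2: vv|Vv|VV
V/III-1 ? II-1×II-2: vv|Vv|VV
V/III-2 aff II-1×II-2: Vv|VV
⇒ V over [I-1,I-2,II-1,II-2,II-3,II-4,III-1,III-2]: 312 consistent

II-1 ∈ {Nn Qq VV, Nn Qq Vv, Nn qq VV, Nn qq Vv, nn Qq VV, nn Qq Vv, nn qq VV, nn qq Vv}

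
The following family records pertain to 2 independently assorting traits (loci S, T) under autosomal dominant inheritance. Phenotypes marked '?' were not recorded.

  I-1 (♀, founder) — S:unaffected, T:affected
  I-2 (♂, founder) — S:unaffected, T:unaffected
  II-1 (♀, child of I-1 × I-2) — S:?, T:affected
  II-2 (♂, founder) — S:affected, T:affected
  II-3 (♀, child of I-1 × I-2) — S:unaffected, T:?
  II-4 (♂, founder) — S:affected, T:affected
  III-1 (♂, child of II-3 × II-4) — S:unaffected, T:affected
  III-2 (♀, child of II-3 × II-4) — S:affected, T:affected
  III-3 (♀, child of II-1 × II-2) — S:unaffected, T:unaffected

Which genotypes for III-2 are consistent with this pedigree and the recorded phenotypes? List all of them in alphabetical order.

III-2 ∈ {Ss TT, Ss Tt}

S/I-1 un ·: ss
S/I-2 un ·: ss
S/II-1 ? I-1×I-2: ss
S/II-2 aff ·: Ss
S/II-3 un I-1×I-2: ss
S/II-4 aff ·: Ss
S/III-1 un II-3×II-4: ss
S/III-2 aff II-3×II-4: Ss
S/III-3 un II-1×II-2: ss
⇒ S over [I-1,I-2,II-1,II-2,II-3,II-4,III-1,III-2,III-3]: 1 consistent
T/I-1 aff ·: Tt|TT
T/I-2 un ·: tt
T/II-1 aff I-1×I-2: Tt
T/II-2 aff ·: Tt
T/II-3 ? I-1×I-2: tt|Tt
T/II-4 aff ·: Tt|TT
T/III-1 aff II-3×II-4: Tt|TT
T/III-2 aff II-3×II-4: Tt|TT
T/III-3 un II-1×II-2: tt
⇒ T over [I-1,I-2,II-1,II-2,II-3,II-4,III-1,III-2,III-3]: 18 consistent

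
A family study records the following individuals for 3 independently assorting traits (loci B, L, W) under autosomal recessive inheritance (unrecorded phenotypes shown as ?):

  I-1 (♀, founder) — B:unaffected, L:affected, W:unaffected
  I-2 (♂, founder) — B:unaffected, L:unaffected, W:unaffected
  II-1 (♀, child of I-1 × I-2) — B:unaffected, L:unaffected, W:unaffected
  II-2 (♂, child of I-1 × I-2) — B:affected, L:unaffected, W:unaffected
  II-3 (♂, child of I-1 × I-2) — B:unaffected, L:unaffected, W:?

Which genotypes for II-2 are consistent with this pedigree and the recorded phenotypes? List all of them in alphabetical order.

II-2 ∈ {bb Ll WW, bb Ll Ww}

B/I-1 un ·: Bb
B/I-2 un ·: Bb
B/II-1 un I-1×I-2: BB|Bb
B/II-2 aff I-1×I-2: bb
B/II-3 un I-1×I-2: BB|Bb
⇒ B over [I-1,I-2,II-1,II-2,II-3]: 4 consistent
L/I-1 aff ·: ll
L/I-2 un ·: LL|Ll
L/II-1 un I-1×I-2: Ll
L/II-2 un I-1×I-2: Ll
L/II-3 un I-1×I-2: Ll
⇒ L over [I-1,I-2,II-1,II-2,II-3]: 2 consistent
W/I-1 un ·: WW|Ww
W/I-2 un ·: WW|Ww
W/II-1 un I-1×I-2: WW|Ww
W/II-2 un I-1×I-2: WW|Ww
W/II-3 ? I-1×I-2: WW|Ww|ww
⇒ W over [I-1,I-2,II-1,II-2,II-3]: 29 consistent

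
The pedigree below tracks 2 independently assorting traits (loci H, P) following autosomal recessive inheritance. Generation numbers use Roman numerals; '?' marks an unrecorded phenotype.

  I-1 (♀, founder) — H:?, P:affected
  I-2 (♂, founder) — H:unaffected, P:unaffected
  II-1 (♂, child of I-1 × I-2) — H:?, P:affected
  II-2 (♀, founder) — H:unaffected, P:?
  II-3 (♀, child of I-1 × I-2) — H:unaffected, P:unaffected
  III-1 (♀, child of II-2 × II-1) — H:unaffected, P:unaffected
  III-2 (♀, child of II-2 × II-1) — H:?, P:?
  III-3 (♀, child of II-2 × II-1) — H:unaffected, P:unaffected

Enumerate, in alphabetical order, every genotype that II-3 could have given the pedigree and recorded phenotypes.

H/I-1 ? ·: HH|Hh|hh
H/I-2 un ·: HH|Hh
H/II-1 ? I-1×I-2: HH|Hh|hh
H/II-2 un ·: HH|Hh
H/II-3 un I-1×I-2: HH|Hh
H/III-1 un II-2×II-1: HH|Hh
H/III-2 ? II-2×II-1: HH|Hh|hh
H/III-3 un II-2×II-1: HH|Hh
⇒ H over [I-1,I-2,II-1,II-2,II-3,III-1,III-2,III-3]: 232 consistent
P/I-1 aff ·: pp
P/I-2 un ·: Pp
P/II-1 aff I-1×I-2: pp
P/II-2 ? ·: PP|Pp
P/II-3 un I-1×I-2: Pp
P/III-1 un II-2×II-1: Pp
P/III-2 ? II-2×II-1: Pp|pp
P/III-3 un II-2×II-1: Pp
⇒ P over [I-1,I-2,II-1,II-2,II-3,III-1,III-2,III-3]: 3 consistent

II-3 ∈ {HH Pp, Hh Pp}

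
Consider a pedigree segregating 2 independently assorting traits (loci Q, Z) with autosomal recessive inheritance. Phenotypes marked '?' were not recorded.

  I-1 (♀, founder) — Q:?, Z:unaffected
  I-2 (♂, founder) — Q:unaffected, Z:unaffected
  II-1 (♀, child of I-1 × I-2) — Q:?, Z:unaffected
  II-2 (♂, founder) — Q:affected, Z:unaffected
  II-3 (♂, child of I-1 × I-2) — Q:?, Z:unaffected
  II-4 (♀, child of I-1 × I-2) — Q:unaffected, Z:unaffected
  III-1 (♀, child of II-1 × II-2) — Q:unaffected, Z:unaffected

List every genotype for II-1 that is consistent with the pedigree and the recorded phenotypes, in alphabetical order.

Q/I-1 ? ·: QQ|Qq|qq
Q/I-2 un ·: QQ|Qq
Q/II-1 ? I-1×I-2: QQ|Qq
Q/II-2 aff ·: qq
Q/II-3 ? I-1×I-2: QQ|Qq|qq
Q/II-4 un I-1×I-2: QQ|Qq
Q/III-1 un II-1×II-2: Qq
⇒ Q over [I-1,I-2,II-1,II-2,II-3,II-4,III-1]: 32 consistent
Z/I-1 un ·: ZZ|Zz
Z/I-2 un ·: ZZ|Zz
Z/II-1 un I-1×I-2: ZZ|Zz
Z/II-2 un ·: ZZ|Zz
Z/II-3 un I-1×I-2: ZZ|Zz
Z/II-4 un I-1×I-2: ZZ|Zz
Z/III-1 un II-1×II-2: ZZ|Zz
⇒ Z over [I-1,I-2,II-1,II-2,II-3,II-4,III-1]: 87 consistent

II-1 ∈ {QQ ZZ, QQ Zz, Qq ZZ, Qq Zz}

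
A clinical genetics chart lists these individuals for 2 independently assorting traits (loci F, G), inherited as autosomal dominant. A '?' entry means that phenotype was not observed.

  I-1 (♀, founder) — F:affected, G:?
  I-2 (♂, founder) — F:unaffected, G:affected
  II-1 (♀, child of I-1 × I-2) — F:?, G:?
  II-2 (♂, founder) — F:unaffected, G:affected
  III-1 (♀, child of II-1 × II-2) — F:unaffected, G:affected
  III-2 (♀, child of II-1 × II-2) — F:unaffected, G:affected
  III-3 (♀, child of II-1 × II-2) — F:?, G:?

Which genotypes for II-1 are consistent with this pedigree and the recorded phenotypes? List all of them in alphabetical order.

F/I-1 aff ·: Ff|FF
F/I-2 un ·: ff
F/II-1 ? I-1×I-2: ff|Ff
F/II-2 un ·: ff
F/III-1 un II-1×II-2: ff
F/III-2 un II-1×II-2: ff
F/III-3 ? II-1×II-2: ff|Ff
⇒ F over [I-1,I-2,II-1,II-2,III-1,III-2,III-3]: 5 consistent
G/I-1 ? ·: gg|Gg|GG
G/I-2 aff ·: Gg|GG
G/II-1 ? I-1×I-2: gg|Gg|GG
G/II-2 aff ·: Gg|GG
G/III-1 aff II-1×II-2: Gg|GG
G/III-2 aff II-1×II-2: Gg|GG
G/III-3 ? II-1×II-2: gg|Gg|GG
⇒ G over [I-1,I-2,II-1,II-2,III-1,III-2,III-3]: 142 consistent

II-1 ∈ {Ff GG, Ff Gg, Ff gg, ff GG, ff Gg, ff gg}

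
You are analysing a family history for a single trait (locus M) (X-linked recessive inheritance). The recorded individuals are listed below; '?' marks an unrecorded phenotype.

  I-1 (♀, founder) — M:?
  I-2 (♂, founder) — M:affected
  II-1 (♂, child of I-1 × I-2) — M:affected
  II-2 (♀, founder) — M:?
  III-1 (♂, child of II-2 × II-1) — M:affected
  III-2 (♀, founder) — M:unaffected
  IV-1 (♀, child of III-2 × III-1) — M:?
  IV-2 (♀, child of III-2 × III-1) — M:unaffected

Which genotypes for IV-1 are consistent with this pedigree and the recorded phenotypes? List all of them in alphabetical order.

M/I-1 ? ·: X^MX^m|X^mX^m
M/I-2 aff ·: X^mY
M/II-1 aff I-1×I-2: X^mY
M/II-2 ? ·: X^MX^m|X^mX^m
M/III-1 aff II-2×II-1: X^mY
M/III-2 un ·: X^MX^M|X^MX^m
M/IV-1 ? III-2×III-1: X^MX^m|X^mX^m
M/IV-2 un III-2×III-1: X^MX^m
⇒ M over [I-1,I-2,II-1,II-2,III-1,III-2,IV-1,IV-2]: 12 consistent

IV-1 ∈ {X^MX^m, X^mX^m}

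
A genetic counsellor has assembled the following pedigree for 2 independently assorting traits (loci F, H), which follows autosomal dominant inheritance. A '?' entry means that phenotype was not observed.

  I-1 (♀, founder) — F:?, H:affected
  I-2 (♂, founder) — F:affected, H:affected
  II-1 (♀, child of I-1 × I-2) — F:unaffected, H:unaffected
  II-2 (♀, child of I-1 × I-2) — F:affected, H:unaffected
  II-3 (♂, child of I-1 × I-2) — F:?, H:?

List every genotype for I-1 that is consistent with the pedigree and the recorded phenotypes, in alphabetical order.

I-1 ∈ {Ff Hh, ff Hh}

F/I-1 ? ·: ff|Ff
F/I-2 aff ·: Ff
F/II-1 un I-1×I-2: ff
F/II-2 aff I-1×I-2: Ff|FF
F/II-3 ? I-1×I-2: ff|Ff|FF
⇒ F over [I-1,I-2,II-1,II-2,II-3]: 8 consistent
H/I-1 aff ·: Hh
H/I-2 aff ·: Hh
H/II-1 un I-1×I-2: hh
H/II-2 un I-1×I-2: hh
H/II-3 ? I-1×I-2: hh|Hh|HH
⇒ H over [I-1,I-2,II-1,II-2,II-3]: 3 consistent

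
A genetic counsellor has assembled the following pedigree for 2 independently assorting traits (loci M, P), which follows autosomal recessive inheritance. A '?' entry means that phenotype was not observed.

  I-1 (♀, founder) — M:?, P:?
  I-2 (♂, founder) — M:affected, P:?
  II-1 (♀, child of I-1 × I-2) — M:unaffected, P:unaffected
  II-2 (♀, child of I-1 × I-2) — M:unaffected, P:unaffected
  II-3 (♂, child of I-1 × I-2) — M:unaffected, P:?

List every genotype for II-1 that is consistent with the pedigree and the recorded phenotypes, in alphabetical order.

II-1 ∈ {Mm PP, Mm Pp}

M/I-1 ? ·: MM|Mm
M/I-2 aff ·: mm
M/II-1 un I-1×I-2: Mm
M/II-2 un I-1×I-2: Mm
M/II-3 un I-1×I-2: Mm
⇒ M over [I-1,I-2,II-1,II-2,II-3]: 2 consistent
P/I-1 ? ·: PP|Pp|pp
P/I-2 ? ·: PP|Pp|pp
P/II-1 un I-1×I-2: PP|Pp
P/II-2 un I-1×I-2: PP|Pp
P/II-3 ? I-1×I-2: PP|Pp|pp
⇒ P over [I-1,I-2,II-1,II-2,II-3]: 35 consistent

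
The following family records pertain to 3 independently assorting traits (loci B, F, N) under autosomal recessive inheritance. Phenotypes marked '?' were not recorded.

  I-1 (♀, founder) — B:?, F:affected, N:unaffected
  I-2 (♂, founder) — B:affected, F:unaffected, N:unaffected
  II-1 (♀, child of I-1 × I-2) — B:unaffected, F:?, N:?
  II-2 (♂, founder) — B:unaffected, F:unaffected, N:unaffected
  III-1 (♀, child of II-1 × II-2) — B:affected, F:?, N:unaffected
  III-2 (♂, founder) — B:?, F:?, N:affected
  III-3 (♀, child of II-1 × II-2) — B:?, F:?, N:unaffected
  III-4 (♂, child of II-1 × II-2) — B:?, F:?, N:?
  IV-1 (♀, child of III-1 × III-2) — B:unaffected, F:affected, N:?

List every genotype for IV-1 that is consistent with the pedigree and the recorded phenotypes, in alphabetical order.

B/I-1 ? ·: BB|Bb
B/I-2 aff ·: bb
B/II-1 un I-1×I-2: Bb
B/II-2 un ·: Bb
B/III-1 aff II-1×II-2: bb
B/III-2 ? ·: BB|Bb
B/III-3 ? II-1×II-2: BB|Bb|bb
B/III-4 ? II-1×II-2: BB|Bb|bb
B/IV-1 un III-1×III-2: Bb
⇒ B over [I-1,I-2,II-1,II-2,III-1,III-2,III-3,III-4,IV-1]: 36 consistent
F/I-1 aff ·: ff
F/I-2 un ·: FF|Ff
F/II-1 ? I-1×I-2: Ff|ff
F/II-2 un ·: FF|Ff
F/III-1 ? II-1×II-2: Ff|ff
F/III-2 ? ·: Ff|ff
F/III-3 ? II-1×II-2: FF|Ff|ff
F/III-4 ? II-1×II-2: FF|Ff|ff
F/IV-1 aff III-1×III-2: ff
⇒ F over [I-1,I-2,II-1,II-2,III-1,III-2,III-3,III-4,IV-1]: 106 consistent
N/I-1 un ·: NN|Nn
N/I-2 un ·: NN|Nn
N/II-1 ? I-1×I-2: NN|Nn|nn
N/II-2 un ·: NN|Nn
N/III-1 un II-1×II-2: NN|Nn
N/III-2 aff ·: nn
N/III-3 un II-1×II-2: NN|Nn
N/III-4 ? II-1×II-2: NN|Nn|nn
N/IV-1 ? III-1×III-2: Nn|nn
⇒ N over [I-1,I-2,II-1,II-2,III-1,III-2,III-3,III-4,IV-1]: 148 consistent

IV-1 ∈ {Bb ff Nn, Bb ff nn}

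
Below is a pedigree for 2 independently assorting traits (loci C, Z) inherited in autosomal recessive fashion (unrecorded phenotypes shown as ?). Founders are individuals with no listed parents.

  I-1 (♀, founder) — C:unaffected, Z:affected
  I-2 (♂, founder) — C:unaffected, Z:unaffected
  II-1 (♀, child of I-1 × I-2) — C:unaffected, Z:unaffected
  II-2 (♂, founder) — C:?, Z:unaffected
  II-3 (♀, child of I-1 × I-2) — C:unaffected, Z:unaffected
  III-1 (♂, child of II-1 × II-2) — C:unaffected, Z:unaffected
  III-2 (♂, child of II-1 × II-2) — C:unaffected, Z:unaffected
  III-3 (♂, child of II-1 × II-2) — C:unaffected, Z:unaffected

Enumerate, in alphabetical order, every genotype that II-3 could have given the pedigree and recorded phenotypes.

II-3 ∈ {CC Zz, Cc Zz}

C/I-1 un ·: CC|Cc
C/I-2 un ·: CC|Cc
C/II-1 un I-1×I-2: CC|Cc
C/II-2 ? ·: CC|Cc|cc
C/II-3 un I-1×I-2: CC|Cc
C/III-1 un II-1×II-2: CC|Cc
C/III-2 un II-1×II-2: CC|Cc
C/III-3 un II-1×II-2: CC|Cc
⇒ C over [I-1,I-2,II-1,II-2,II-3,III-1,III-2,III-3]: 172 consistent
Z/I-1 aff ·: zz
Z/I-2 un ·: ZZ|Zz
Z/II-1 un I-1×I-2: Zz
Z/II-2 un ·: ZZ|Zz
Z/II-3 un I-1×I-2: Zz
Z/III-1 un II-1×II-2: ZZ|Zz
Z/III-2 un II-1×II-2: ZZ|Zz
Z/III-3 un II-1×II-2: ZZ|Zz
⇒ Z over [I-1,I-2,II-1,II-2,II-3,III-1,III-2,III-3]: 32 consistent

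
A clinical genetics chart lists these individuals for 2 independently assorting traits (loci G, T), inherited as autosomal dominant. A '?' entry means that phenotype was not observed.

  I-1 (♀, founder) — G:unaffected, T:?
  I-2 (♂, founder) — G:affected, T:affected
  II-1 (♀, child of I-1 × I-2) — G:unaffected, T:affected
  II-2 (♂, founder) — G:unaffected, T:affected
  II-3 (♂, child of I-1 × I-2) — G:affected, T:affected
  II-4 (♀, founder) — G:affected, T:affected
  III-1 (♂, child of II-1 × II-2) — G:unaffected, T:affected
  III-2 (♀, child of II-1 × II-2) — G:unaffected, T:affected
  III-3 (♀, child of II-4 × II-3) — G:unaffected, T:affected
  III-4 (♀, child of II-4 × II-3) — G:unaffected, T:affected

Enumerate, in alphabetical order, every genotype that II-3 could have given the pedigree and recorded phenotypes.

G/I-1 un ·: gg
G/I-2 aff ·: Gg
G/II-1 un I-1×I-2: gg
G/II-2 un ·: gg
G/II-3 aff I-1×I-2: Gg
G/II-4 aff ·: Gg
G/III-1 un II-1×II-2: gg
G/III-2 un II-1×II-2: gg
G/III-3 un II-4×II-3: gg
G/III-4 un II-4×II-3: gg
⇒ G over [I-1,I-2,II-1,II-2,II-3,II-4,III-1,III-2,III-3,III-4]: 1 consistent
T/I-1 ? ·: tt|Tt|TT
T/I-2 aff ·: Tt|TT
T/II-1 aff I-1×I-2: Tt|TT
T/II-2 aff ·: Tt|TT
T/II-3 aff I-1×I-2: Tt|TT
T/II-4 aff ·: Tt|TT
T/III-1 aff II-1×II-2: Tt|TT
T/III-2 aff II-1×II-2: Tt|TT
T/III-3 aff II-4×II-3: Tt|TT
T/III-4 aff II-4×II-3: Tt|TT
⇒ T over [I-1,I-2,II-1,II-2,II-3,II-4,III-1,III-2,III-3,III-4]: 660 consistent

II-3 ∈ {Gg TT, Gg Tt}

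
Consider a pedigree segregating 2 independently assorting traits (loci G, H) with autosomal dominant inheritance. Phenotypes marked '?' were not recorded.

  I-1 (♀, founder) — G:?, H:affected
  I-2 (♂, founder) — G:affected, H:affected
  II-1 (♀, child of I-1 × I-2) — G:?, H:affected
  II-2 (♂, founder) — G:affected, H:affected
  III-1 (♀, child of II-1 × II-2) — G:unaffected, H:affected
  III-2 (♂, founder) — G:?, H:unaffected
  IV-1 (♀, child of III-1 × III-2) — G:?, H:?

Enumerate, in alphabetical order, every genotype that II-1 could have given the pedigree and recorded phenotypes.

G/I-1 ? ·: gg|Gg|GG
G/I-2 aff ·: Gg|GG
G/II-1 ? I-1×I-2: gg|Gg
G/II-2 aff ·: Gg
G/III-1 un II-1×II-2: gg
G/III-2 ? ·: gg|Gg|GG
G/IV-1 ? III-1×III-2: gg|Gg
⇒ G over [I-1,I-2,II-1,II-2,III-1,III-2,IV-1]: 28 consistent
H/I-1 aff ·: Hh|HH
H/I-2 aff ·: Hh|HH
H/II-1 aff I-1×I-2: Hh|HH
H/II-2 aff ·: Hh|HH
H/III-1 aff II-1×II-2: Hh|HH
H/III-2 un ·: hh
H/IV-1 ? III-1×III-2: hh|Hh
⇒ H over [I-1,I-2,II-1,II-2,III-1,III-2,IV-1]: 34 consistent

II-1 ∈ {Gg HH, Gg Hh, gg HH, gg Hh}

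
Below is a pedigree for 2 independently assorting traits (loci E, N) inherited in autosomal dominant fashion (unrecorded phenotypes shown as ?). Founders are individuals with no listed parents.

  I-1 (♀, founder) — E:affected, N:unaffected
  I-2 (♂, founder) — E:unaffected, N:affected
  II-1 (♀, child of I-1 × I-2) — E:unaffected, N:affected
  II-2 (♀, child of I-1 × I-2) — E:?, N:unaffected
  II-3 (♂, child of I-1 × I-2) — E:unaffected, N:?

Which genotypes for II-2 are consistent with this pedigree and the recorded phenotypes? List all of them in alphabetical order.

II-2 ∈ {Ee nn, ee nn}

E/I-1 aff ·: Ee
E/I-2 un ·: ee
E/II-1 un I-1×I-2: ee
E/II-2 ? I-1×I-2: ee|Ee
E/II-3 un I-1×I-2: ee
⇒ E over [I-1,I-2,II-1,II-2,II-3]: 2 consistent
N/I-1 un ·: nn
N/I-2 aff ·: Nn
N/II-1 aff I-1×I-2: Nn
N/II-2 un I-1×I-2: nn
N/II-3 ? I-1×I-2: nn|Nn
⇒ N over [I-1,I-2,II-1,II-2,II-3]: 2 consistent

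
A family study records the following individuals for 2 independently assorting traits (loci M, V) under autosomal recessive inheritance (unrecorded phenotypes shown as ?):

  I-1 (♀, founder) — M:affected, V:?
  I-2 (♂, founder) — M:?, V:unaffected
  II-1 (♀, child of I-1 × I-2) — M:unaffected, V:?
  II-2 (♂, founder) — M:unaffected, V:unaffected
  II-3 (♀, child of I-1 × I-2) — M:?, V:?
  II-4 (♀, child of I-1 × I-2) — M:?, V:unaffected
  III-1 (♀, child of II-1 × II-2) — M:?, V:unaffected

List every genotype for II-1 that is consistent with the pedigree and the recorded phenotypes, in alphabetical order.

II-1 ∈ {Mm VV, Mm Vv, Mm vv}

M/I-1 aff ·: mm
M/I-2 ? ·: MM|Mm
M/II-1 un I-1×I-2: Mm
M/II-2 un ·: MM|Mm
M/II-3 ? I-1×I-2: Mm|mm
M/II-4 ? I-1×I-2: Mm|mm
M/III-1 ? II-1×II-2: MM|Mm|mm
⇒ M over [I-1,I-2,II-1,II-2,II-3,II-4,III-1]: 25 consistent
V/I-1 ? ·: VV|Vv|vv
V/I-2 un ·: VV|Vv
V/II-1 ? I-1×I-2: VV|Vv|vv
V/II-2 un ·: VV|Vv
V/II-3 ? I-1×I-2: VV|Vv|vv
V/II-4 un I-1×I-2: VV|Vv
V/III-1 un II-1×II-2: VV|Vv
⇒ V over [I-1,I-2,II-1,II-2,II-3,II-4,III-1]: 129 consistent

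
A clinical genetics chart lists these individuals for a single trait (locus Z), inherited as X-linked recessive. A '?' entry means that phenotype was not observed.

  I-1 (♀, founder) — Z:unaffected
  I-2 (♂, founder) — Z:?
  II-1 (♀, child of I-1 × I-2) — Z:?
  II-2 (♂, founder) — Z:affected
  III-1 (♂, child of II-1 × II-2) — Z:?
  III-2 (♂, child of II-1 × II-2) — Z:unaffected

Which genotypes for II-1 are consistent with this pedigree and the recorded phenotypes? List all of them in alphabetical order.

Z/I-1 un ·: X^ZX^Z|X^ZX^z
Z/I-2 ? ·: X^ZY|X^zY
Z/II-1 ? I-1×I-2: X^ZX^Z|X^ZX^z
Z/II-2 aff ·: X^zY
Z/III-1 ? II-1×II-2: X^ZY|X^zY
Z/III-2 un II-1×II-2: X^ZY
⇒ Z over [I-1,I-2,II-1,II-2,III-1,III-2]: 8 consistent

II-1 ∈ {X^ZX^Z, X^ZX^z}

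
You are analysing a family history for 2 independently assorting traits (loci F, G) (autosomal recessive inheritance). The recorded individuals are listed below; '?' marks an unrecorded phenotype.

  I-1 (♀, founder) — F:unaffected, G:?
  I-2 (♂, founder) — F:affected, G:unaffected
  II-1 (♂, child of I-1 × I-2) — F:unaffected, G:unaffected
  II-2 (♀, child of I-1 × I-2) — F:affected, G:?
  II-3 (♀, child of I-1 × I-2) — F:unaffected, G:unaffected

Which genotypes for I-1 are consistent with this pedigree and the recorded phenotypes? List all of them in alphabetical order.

F/I-1 un ·: Ff
F/I-2 aff ·: ff
F/II-1 un I-1×I-2: Ff
F/II-2 aff I-1×I-2: ff
F/II-3 un I-1×I-2: Ff
⇒ F over [I-1,I-2,II-1,II-2,II-3]: 1 consistent
G/I-1 ? ·: GG|Gg|gg
G/I-2 un ·: GG|Gg
G/II-1 un I-1×I-2: GG|Gg
G/II-2 ? I-1×I-2: GG|Gg|gg
G/II-3 un I-1×I-2: GG|Gg
⇒ G over [I-1,I-2,II-1,II-2,II-3]: 32 consistent

I-1 ∈ {Ff GG, Ff Gg, Ff gg}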